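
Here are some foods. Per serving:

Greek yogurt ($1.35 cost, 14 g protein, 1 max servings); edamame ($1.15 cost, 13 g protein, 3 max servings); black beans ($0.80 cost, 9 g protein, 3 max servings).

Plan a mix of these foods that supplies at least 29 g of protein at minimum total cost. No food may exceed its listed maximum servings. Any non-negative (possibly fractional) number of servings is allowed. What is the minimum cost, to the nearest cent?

$2.57

Cost per g of protein: edamame $0.0885, black beans $0.0889, Greek yogurt $0.0964.
Take 2.231 servings of edamame: +29.0 g protein for $2.57 (total $2.57, still need 0.0 g).
Filling from the cheapest source first is optimal under one linear minimum: $2.57.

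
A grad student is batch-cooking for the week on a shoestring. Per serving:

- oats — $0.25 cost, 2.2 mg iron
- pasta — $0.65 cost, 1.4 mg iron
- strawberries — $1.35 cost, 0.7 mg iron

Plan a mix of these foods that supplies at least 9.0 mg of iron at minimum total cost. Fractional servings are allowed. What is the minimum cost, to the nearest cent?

Cost per mg of iron: oats $0.1136, pasta $0.4643, strawberries $1.9286.
With no serving limits, use only oats: 9.0 mg / 2.2 mg = 4.091 servings × $0.25 = $1.02.

$1.02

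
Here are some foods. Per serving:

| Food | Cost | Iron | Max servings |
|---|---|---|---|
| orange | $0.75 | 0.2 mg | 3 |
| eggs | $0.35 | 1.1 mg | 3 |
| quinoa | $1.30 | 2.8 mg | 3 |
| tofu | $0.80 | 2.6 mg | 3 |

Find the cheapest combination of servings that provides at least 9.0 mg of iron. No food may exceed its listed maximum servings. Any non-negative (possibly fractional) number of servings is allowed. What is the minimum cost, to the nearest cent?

$2.78

Cost per mg of iron: tofu $0.3077, eggs $0.3182, quinoa $0.4643, orange $3.7500.
Take 3 servings of tofu: +7.8 mg iron for $2.40 (total $2.40, still need 1.2 mg).
Take 1.091 servings of eggs: +1.2 mg iron for $0.38 (total $2.78, still need 0.0 mg).
Greedy by cheapest-per-mg is optimal for a single linear constraint, so the minimum cost is $2.78.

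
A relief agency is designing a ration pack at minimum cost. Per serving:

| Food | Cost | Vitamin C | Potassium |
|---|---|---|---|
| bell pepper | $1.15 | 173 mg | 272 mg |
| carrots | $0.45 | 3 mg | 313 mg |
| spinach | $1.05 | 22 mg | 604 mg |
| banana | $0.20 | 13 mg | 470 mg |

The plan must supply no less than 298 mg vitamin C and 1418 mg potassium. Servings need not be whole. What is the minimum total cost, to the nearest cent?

$2.22

Minimising a linear cost over {vitamin C ≥ 298, potassium ≥ 1418, servings ≥ 0} — the optimum is at a vertex, using one or two foods.
bell pepper only: max(298/173, 1418/272) = 5.213 servings → $6.00.
carrots only: max(298/3, 1418/313) = 99.33 servings → $44.70.
spinach only: max(298/22, 1418/604) = 13.55 servings → $14.22.
banana only: max(298/13, 1418/470) = 22.92 servings → $4.58.
bell pepper + carrots with both tight: 1.669 servings and 3.08 servings → $3.31.
bell pepper + spinach with both tight: 1.51 servings and 1.667 servings → $3.49.
bell pepper + banana with both tight: 1.564 servings and 2.112 servings → $2.22.
carrots + spinach with both targets exact would need a negative amount; discard.
carrots + banana: the both-tight solution has a negative serving — not a feasible corner.
spinach + banana: the both-tight solution has a negative serving — not a feasible corner.
The minimum over all feasible corners is $2.22.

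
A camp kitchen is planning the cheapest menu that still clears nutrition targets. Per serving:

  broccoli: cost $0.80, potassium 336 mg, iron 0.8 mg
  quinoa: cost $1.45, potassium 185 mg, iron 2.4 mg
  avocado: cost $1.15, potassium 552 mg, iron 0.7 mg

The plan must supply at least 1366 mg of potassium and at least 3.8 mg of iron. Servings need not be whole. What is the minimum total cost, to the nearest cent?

For a min-cost LP with two ≥-constraints, a basic feasible solution has at most two positive variables.
broccoli only: max(1366/336, 3.8/0.8) = 4.75 servings → $3.80.
quinoa only: max(1366/185, 3.8/2.4) = 7.384 servings → $10.71.
avocado only: max(1366/552, 3.8/0.7) = 5.429 servings → $6.24.
broccoli + quinoa with both tight: 3.912 servings and 0.2795 servings → $3.53.
broccoli + avocado with both targets exact would need a negative amount; discard.
quinoa + avocado with both tight: 0.9549 servings and 2.155 servings → $3.86.
So the least-cost plan costs $3.53.

$3.53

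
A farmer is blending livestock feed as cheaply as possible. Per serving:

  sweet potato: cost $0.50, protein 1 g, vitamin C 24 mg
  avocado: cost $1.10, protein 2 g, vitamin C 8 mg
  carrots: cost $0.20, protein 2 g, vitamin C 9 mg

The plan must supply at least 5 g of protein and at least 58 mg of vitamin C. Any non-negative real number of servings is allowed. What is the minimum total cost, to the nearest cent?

$1.23

An LP optimum is at a vertex; with two nutrient constraints at most two foods are used. Check each candidate.
sweet potato only: max(5/1, 58/24) = 5 servings → $2.50.
avocado only: max(5/2, 58/8) = 7.25 servings → $7.97.
carrots only: max(5/2, 58/9) = 6.444 servings → $1.29.
sweet potato + avocado with both tight: 1.9 servings and 1.55 servings → $2.65.
sweet potato + carrots with both tight: 1.821 servings and 1.59 servings → $1.23.
avocado + carrots with both targets exact would need a negative amount; discard.
The minimum over all feasible corners is $1.23.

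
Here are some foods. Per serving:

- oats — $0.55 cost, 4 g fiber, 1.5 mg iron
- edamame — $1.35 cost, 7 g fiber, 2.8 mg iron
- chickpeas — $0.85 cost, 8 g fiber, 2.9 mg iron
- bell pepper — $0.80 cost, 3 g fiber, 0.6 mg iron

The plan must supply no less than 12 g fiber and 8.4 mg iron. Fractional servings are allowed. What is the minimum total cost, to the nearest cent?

Compare the cost at each extreme point of the feasible region.
oats only: max(12/4, 8.4/1.5) = 5.6 servings → $3.08.
edamame only: max(12/7, 8.4/2.8) = 3 servings → $4.05.
chickpeas only: max(12/8, 8.4/2.9) = 2.897 servings → $2.46.
bell pepper only: max(12/3, 8.4/0.6) = 14 servings → $11.20.
oats + edamame with both targets exact would need a negative amount; discard.
oats + chickpeas with both targets exact would need a negative amount; discard.
oats + bell pepper: the both-tight solution has a negative serving — not a feasible corner.
edamame + chickpeas: the both-tight solution has a negative serving — not a feasible corner.
edamame + bell pepper: intersection lies outside the first quadrant.
chickpeas + bell pepper with both targets exact would need a negative amount; discard.
So the least-cost plan costs $2.46.

$2.46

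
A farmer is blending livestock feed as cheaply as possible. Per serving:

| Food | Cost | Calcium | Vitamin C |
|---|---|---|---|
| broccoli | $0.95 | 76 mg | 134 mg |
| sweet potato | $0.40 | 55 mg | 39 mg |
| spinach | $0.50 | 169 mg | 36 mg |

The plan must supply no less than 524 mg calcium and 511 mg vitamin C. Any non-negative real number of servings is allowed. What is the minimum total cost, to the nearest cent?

$4.01

For a min-cost LP with two ≥-constraints, a basic feasible solution has at most two positive variables.
broccoli only: max(524/76, 511/134) = 6.895 servings → $6.55.
sweet potato only: max(524/55, 511/39) = 13.1 servings → $5.24.
spinach only: max(524/169, 511/36) = 14.19 servings → $7.10.
broccoli + sweet potato with both tight: 1.741 servings and 7.122 servings → $4.50.
broccoli + spinach with both tight: 3.39 servings and 1.576 servings → $4.01.
sweet potato + spinach: intersection lies outside the first quadrant.
Cheapest feasible corner: $4.01.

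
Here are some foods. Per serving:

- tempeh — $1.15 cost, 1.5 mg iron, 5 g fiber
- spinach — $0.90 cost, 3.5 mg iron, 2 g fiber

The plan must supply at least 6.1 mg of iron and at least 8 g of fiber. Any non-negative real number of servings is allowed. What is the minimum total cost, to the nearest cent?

tempeh only: max(6.1/1.5, 8/5) = 4.067 servings → $4.68.
spinach only: max(6.1/3.5, 8/2) = 4 servings → $3.60.
tempeh + spinach with both tight: 1.09 servings and 1.276 servings → $2.40.
Cheapest feasible corner: $2.40.

$2.40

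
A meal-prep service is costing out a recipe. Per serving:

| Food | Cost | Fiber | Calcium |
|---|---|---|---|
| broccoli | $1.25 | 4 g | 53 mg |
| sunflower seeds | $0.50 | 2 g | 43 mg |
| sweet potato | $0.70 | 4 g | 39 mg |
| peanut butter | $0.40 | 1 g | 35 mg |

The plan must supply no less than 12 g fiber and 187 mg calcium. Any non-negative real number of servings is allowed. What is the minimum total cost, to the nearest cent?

$2.55

Compare the cost at each extreme point of the feasible region.
broccoli only: max(12/4, 187/53) = 3.528 servings → $4.41.
sunflower seeds only: max(12/2, 187/43) = 6 servings → $3.00.
sweet potato only: max(12/4, 187/39) = 4.795 servings → $3.36.
peanut butter only: max(12/1, 187/35) = 12 servings → $4.80.
broccoli + sunflower seeds with both tight: 2.152 servings and 1.697 servings → $3.54.
broccoli + sweet potato with both targets exact would need a negative amount; discard.
broccoli + peanut butter with both tight: 2.678 servings and 1.287 servings → $3.86.
sunflower seeds + sweet potato with both tight: 2.979 servings and 1.511 servings → $2.55.
sunflower seeds + peanut butter: intersection lies outside the first quadrant.
sweet potato + peanut butter with both tight: 2.307 servings and 2.772 servings → $2.72.
The minimum over all feasible corners is $2.55.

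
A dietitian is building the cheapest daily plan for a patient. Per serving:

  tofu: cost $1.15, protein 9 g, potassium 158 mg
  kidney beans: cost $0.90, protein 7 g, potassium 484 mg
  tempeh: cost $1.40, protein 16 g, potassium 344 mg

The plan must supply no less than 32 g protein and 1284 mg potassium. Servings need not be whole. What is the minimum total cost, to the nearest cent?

$3.31

An LP optimum is at a vertex; with two nutrient constraints at most two foods are used. Check each candidate.
tofu only: max(32/9, 1284/158) = 8.127 servings → $9.35.
kidney beans only: max(32/7, 1284/484) = 4.571 servings → $4.11.
tempeh only: max(32/16, 1284/344) = 3.733 servings → $5.23.
tofu + kidney beans with both tight: 2 servings and 2 servings → $4.10.
tofu + tempeh: the both-tight solution has a negative serving — not a feasible corner.
kidney beans + tempeh with both tight: 1.787 servings and 1.218 servings → $3.31.
So the least-cost plan costs $3.31.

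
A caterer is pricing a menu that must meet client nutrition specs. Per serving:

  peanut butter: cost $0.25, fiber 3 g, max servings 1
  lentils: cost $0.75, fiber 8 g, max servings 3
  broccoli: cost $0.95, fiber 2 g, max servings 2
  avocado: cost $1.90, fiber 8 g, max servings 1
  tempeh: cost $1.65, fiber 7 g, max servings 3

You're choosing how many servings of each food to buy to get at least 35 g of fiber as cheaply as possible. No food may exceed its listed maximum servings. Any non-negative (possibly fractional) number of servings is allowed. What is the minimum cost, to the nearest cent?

$4.39

Cost per g of fiber: peanut butter $0.0833, lentils $0.0938, tempeh $0.2357, avocado $0.2375, broccoli $0.4750.
Take 1 serving of peanut butter: +3.0 g fiber for $0.25 (total $0.25, still need 32.0 g).
Take 3 servings of lentils: +24.0 g fiber for $2.25 (total $2.50, still need 8.0 g).
Take 1.143 servings of tempeh: +8.0 g fiber for $1.89 (total $4.39, still need 0.0 g).
Filling from the cheapest source first is optimal under one linear minimum: $4.39.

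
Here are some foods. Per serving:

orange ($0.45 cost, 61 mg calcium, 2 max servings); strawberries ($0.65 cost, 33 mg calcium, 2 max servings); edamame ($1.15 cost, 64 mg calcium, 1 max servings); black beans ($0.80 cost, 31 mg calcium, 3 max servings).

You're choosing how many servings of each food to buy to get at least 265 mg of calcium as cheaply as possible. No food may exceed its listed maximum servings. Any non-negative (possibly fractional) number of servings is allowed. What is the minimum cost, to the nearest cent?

Cost per mg of calcium: orange $0.0074, edamame $0.0180, strawberries $0.0197, black beans $0.0258.
Take 2 servings of orange: +122.0 mg calcium for $0.90 (total $0.90, still need 143.0 mg).
Take 1 serving of edamame: +64.0 mg calcium for $1.15 (total $2.05, still need 79.0 mg).
Take 2 servings of strawberries: +66.0 mg calcium for $1.30 (total $3.35, still need 13.0 mg).
Take 0.4194 servings of black beans: +13.0 mg calcium for $0.34 (total $3.69, still need 0.0 mg).
Filling from the cheapest source first is optimal under one linear minimum: $3.69.

$3.69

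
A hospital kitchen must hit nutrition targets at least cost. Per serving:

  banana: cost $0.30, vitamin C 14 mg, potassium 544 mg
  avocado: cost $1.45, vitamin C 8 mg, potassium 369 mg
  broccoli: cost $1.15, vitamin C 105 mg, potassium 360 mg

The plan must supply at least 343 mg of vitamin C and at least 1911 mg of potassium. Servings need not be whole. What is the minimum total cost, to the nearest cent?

Minimising a linear cost over {vitamin C ≥ 343, potassium ≥ 1911, servings ≥ 0} — the optimum is at a vertex, using one or two foods.
banana only: max(343/14, 1911/544) = 24.5 servings → $7.35.
avocado only: max(343/8, 1911/369) = 42.88 servings → $62.17.
broccoli only: max(343/105, 1911/360) = 5.308 servings → $6.10.
banana + avocado: the both-tight solution has a negative serving — not a feasible corner.
banana + broccoli with both tight: 1.482 servings and 3.069 servings → $3.97.
avocado + broccoli with both tight: 2.152 servings and 3.103 servings → $6.69.
So the least-cost plan costs $3.97.

$3.97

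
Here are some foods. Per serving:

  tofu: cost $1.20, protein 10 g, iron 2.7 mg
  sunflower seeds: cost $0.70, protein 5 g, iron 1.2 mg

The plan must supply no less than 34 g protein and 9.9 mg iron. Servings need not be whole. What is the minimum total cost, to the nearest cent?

$4.40

Check every corner: each single food scaled to meet both minima, and each pair solved so both constraints bind.
tofu only: max(34/10, 9.9/2.7) = 3.667 servings → $4.40.
sunflower seeds only: max(34/5, 9.9/1.2) = 8.25 servings → $5.78.
tofu + sunflower seeds with both targets exact would need a negative amount; discard.
So the least-cost plan costs $4.40.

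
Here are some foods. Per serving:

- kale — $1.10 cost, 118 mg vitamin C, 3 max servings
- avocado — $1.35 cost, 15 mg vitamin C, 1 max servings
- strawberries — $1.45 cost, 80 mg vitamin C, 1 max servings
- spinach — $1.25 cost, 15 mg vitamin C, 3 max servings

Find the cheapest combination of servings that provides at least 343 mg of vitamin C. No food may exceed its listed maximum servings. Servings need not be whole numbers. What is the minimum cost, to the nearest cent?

Cost per mg of vitamin C: kale $0.0093, strawberries $0.0181, spinach $0.0833, avocado $0.0900.
Take 2.907 servings of kale: +343.0 mg vitamin C for $3.20 (total $3.20, still need 0.0 mg).
Filling from the cheapest source first is optimal under one linear minimum: $3.20.

$3.20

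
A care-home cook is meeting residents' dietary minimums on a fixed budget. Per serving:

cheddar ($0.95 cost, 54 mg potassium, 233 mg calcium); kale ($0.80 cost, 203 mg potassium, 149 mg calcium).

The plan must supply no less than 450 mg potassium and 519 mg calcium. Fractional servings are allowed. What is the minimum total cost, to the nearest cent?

$2.49

cheddar only: max(450/54, 519/233) = 8.333 servings → $7.92.
kale only: max(450/203, 519/149) = 3.483 servings → $2.79.
cheddar + kale with both tight: 0.9759 servings and 1.957 servings → $2.49.
So the least-cost plan costs $2.49.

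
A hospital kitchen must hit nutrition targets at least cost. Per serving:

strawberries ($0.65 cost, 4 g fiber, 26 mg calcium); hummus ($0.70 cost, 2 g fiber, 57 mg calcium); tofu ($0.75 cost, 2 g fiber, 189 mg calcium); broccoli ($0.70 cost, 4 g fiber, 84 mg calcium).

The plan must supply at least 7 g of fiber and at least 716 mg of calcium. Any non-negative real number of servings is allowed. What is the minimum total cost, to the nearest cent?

strawberries only: max(7/4, 716/26) = 27.54 servings → $17.90.
hummus only: max(7/2, 716/57) = 12.56 servings → $8.79.
tofu only: max(7/2, 716/189) = 3.788 servings → $2.84.
broccoli only: max(7/4, 716/84) = 8.524 servings → $5.97.
strawberries + hummus with both targets exact would need a negative amount; discard.
strawberries + tofu: the both-tight solution has a negative serving — not a feasible corner.
strawberries + broccoli: the both-tight solution has a negative serving — not a feasible corner.
hummus + tofu with both targets exact would need a negative amount; discard.
hummus + broccoli: intersection lies outside the first quadrant.
tofu + broccoli: the both-tight solution has a negative serving — not a feasible corner.
The minimum over all feasible corners is $2.84.

$2.84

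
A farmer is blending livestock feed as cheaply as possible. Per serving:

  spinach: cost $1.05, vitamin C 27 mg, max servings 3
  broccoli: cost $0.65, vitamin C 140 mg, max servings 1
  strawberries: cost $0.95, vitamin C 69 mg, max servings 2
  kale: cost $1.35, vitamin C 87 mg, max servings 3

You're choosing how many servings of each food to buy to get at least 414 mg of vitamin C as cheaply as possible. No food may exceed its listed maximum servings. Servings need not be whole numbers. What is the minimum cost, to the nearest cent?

Cost per mg of vitamin C: broccoli $0.0046, strawberries $0.0138, kale $0.0155, spinach $0.0389.
Take 1 serving of broccoli: +140.0 mg vitamin C for $0.65 (total $0.65, still need 274.0 mg).
Take 2 servings of strawberries: +138.0 mg vitamin C for $1.90 (total $2.55, still need 136.0 mg).
Take 1.563 servings of kale: +136.0 mg vitamin C for $2.11 (total $4.66, still need 0.0 mg).
Filling from the cheapest source first is optimal under one linear minimum: $4.66.

$4.66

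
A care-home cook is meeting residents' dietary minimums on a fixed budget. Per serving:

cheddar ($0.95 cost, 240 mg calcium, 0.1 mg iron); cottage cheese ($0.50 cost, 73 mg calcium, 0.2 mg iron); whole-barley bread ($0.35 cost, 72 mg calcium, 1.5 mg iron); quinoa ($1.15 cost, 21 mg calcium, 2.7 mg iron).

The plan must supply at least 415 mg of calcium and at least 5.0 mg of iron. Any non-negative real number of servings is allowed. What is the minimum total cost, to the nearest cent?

$1.86

A basic optimal solution has at most two foods positive. Try each food alone and each pair with both targets met exactly.
cheddar only: max(415/240, 5.0/0.1) = 50 servings → $47.50.
cottage cheese only: max(415/73, 5.0/0.2) = 25 servings → $12.50.
whole-barley bread only: max(415/72, 5.0/1.5) = 5.764 servings → $2.02.
quinoa only: max(415/21, 5.0/2.7) = 19.76 servings → $22.73.
cheddar + cottage cheese with both targets exact would need a negative amount; discard.
cheddar + whole-barley bread with both tight: 0.744 servings and 3.284 servings → $1.86.
cheddar + quinoa with both tight: 1.572 servings and 1.794 servings → $3.56.
cottage cheese + whole-barley bread with both tight: 2.76 servings and 2.965 servings → $2.42.
cottage cheese + quinoa with both tight: 5.264 servings and 1.462 servings → $4.31.
whole-barley bread + quinoa: the both-tight solution has a negative serving — not a feasible corner.
The minimum over all feasible corners is $1.86.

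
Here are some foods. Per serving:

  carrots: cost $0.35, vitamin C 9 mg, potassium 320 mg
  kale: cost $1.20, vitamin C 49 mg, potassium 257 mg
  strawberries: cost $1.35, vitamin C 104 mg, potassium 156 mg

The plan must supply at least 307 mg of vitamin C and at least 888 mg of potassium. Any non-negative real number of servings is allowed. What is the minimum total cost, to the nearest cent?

With two linear requirements the optimum uses one or two foods; enumerate the corners.
carrots only: max(307/9, 888/320) = 34.11 servings → $11.94.
kale only: max(307/49, 888/257) = 6.265 servings → $7.52.
strawberries only: max(307/104, 888/156) = 5.692 servings → $7.68.
carrots + kale with both targets exact would need a negative amount; discard.
carrots + strawberries with both tight: 1.395 servings and 2.831 servings → $4.31.
kale + strawberries with both tight: 2.33 servings and 1.854 servings → $5.30.
So the least-cost plan costs $4.31.

$4.31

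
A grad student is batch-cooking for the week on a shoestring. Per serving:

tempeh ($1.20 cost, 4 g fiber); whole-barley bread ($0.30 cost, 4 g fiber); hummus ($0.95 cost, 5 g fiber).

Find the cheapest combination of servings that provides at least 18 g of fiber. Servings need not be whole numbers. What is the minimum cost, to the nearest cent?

Cost per g of fiber: whole-barley bread $0.0750, hummus $0.1900, tempeh $0.3000.
With no serving limits, use only whole-barley bread: 18 g / 4 g = 4.5 servings × $0.30 = $1.35.

$1.35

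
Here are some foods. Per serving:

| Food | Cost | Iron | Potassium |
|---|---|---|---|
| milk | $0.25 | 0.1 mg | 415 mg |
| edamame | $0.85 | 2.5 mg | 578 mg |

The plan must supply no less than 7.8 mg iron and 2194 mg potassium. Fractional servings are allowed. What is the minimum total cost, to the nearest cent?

$2.87

With two linear requirements the optimum uses one or two foods; enumerate the corners.
milk only: max(7.8/0.1, 2194/415) = 78 servings → $19.50.
edamame only: max(7.8/2.5, 2194/578) = 3.796 servings → $3.23.
milk + edamame with both tight: 0.9968 servings and 3.08 servings → $2.87.
Cheapest feasible corner: $2.87.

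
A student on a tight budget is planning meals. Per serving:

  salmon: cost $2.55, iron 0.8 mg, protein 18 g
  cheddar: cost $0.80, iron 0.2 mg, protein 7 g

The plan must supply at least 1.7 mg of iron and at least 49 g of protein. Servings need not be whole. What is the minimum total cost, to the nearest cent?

$6.12

Two binding constraints pin down two serving amounts, so the optimal mix uses at most two foods. The candidates are each food alone (scaled to the tighter of iron/protein) and each pair with both constraints tight.
salmon only: max(1.7/0.8, 49/18) = 2.722 servings → $6.94.
cheddar only: max(1.7/0.2, 49/7) = 8.5 servings → $6.80.
salmon + cheddar with both tight: 1.05 servings and 4.3 servings → $6.12.
So the least-cost plan costs $6.12.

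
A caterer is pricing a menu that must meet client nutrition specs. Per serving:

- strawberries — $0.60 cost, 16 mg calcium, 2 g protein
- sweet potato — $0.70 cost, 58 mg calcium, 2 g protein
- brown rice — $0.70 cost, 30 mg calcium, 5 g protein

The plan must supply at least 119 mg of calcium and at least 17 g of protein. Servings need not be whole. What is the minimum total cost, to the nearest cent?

$2.54

The cheapest plan sits at a corner of the feasible region — with two constraints it uses at most two foods.
strawberries only: max(119/16, 17/2) = 8.5 servings → $5.10.
sweet potato only: max(119/58, 17/2) = 8.5 servings → $5.95.
brown rice only: max(119/30, 17/5) = 3.967 servings → $2.78.
strawberries + sweet potato: intersection lies outside the first quadrant.
strawberries + brown rice with both tight: 4.25 servings and 1.7 servings → $3.74.
sweet potato + brown rice with both tight: 0.3696 servings and 3.252 servings → $2.54.
So the least-cost plan costs $2.54.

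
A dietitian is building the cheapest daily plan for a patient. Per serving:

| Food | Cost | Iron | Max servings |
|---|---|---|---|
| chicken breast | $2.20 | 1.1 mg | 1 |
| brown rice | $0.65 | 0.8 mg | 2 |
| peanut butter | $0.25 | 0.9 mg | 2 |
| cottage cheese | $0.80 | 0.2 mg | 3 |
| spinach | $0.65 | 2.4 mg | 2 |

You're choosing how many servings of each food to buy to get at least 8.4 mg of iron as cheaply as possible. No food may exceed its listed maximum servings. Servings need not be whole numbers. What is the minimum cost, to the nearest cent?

Cost per mg of iron: spinach $0.2708, peanut butter $0.2778, brown rice $0.8125, chicken breast $2.0000, cottage cheese $4.0000.
Take 2 servings of spinach: +4.8 mg iron for $1.30 (total $1.30, still need 3.6 mg).
Take 2 servings of peanut butter: +1.8 mg iron for $0.50 (total $1.80, still need 1.8 mg).
Take 2 servings of brown rice: +1.6 mg iron for $1.30 (total $3.10, still need 0.2 mg).
Take 0.1818 servings of chicken breast: +0.2 mg iron for $0.40 (total $3.50, still need 0.0 mg).
Greedy by cheapest-per-mg is optimal for a single linear constraint, so the minimum cost is $3.50.

$3.50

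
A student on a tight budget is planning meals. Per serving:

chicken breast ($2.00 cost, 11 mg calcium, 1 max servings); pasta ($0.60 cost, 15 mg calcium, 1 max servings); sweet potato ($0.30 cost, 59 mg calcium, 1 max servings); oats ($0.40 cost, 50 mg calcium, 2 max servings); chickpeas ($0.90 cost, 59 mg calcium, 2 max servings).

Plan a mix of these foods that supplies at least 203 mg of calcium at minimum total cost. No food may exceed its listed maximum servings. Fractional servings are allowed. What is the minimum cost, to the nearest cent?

$1.77

Cost per mg of calcium: sweet potato $0.0051, oats $0.0080, chickpeas $0.0153, pasta $0.0400, chicken breast $0.1818.
Take 1 serving of sweet potato: +59.0 mg calcium for $0.30 (total $0.30, still need 144.0 mg).
Take 2 servings of oats: +100.0 mg calcium for $0.80 (total $1.10, still need 44.0 mg).
Take 0.7458 servings of chickpeas: +44.0 mg calcium for $0.67 (total $1.77, still need 0.0 mg).
Filling from the cheapest source first is optimal under one linear minimum: $1.77.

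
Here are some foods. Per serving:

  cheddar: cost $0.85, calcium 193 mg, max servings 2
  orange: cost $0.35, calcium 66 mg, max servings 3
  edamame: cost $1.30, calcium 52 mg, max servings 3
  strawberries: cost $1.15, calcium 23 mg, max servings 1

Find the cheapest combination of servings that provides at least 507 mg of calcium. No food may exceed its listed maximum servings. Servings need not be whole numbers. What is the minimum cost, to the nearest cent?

$2.34

Cost per mg of calcium: cheddar $0.0044, orange $0.0053, edamame $0.0250, strawberries $0.0500.
Take 2 servings of cheddar: +386.0 mg calcium for $1.70 (total $1.70, still need 121.0 mg).
Take 1.833 servings of orange: +121.0 mg calcium for $0.64 (total $2.34, still need 0.0 mg).
Greedy by cheapest-per-mg is optimal for a single linear constraint, so the minimum cost is $2.34.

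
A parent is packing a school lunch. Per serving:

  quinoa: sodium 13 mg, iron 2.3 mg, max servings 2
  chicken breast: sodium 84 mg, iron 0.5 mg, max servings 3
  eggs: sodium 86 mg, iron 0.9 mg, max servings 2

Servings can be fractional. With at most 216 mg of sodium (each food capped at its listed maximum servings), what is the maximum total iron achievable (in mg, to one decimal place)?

6.5 mg

Iron per mg sodium: quinoa 0.1769, eggs 0.01047, chicken breast 0.005952.
Take 2 servings of quinoa: uses 26 mg sodium, +4.6 mg iron (running total 4.6 mg).
Take 2 servings of eggs: uses 172 mg sodium, +1.8 mg iron (running total 6.4 mg).
Take 0.2143 servings of chicken breast: uses 18 mg sodium, +0.1 mg iron (running total 6.5 mg).
Greedy by best ratio exhausts the sodium allowance optimally: 6.5 mg.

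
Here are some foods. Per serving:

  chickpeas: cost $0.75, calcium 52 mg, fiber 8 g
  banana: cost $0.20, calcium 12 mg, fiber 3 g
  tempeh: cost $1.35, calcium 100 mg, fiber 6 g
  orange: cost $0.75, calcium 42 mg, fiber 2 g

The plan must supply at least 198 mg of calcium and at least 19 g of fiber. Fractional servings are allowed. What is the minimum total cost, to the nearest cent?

Two binding constraints pin down two serving amounts, so the optimal mix uses at most two foods. The candidates are each food alone (scaled to the tighter of calcium/fiber) and each pair with both constraints tight.
chickpeas only: max(198/52, 19/8) = 3.808 servings → $2.86.
banana only: max(198/12, 19/3) = 16.5 servings → $3.30.
tempeh only: max(198/100, 19/6) = 3.167 servings → $4.28.
orange only: max(198/42, 19/2) = 9.5 servings → $7.12.
chickpeas + banana with both targets exact would need a negative amount; discard.
chickpeas + tempeh with both tight: 1.459 servings and 1.221 servings → $2.74.
chickpeas + orange with both tight: 1.733 servings and 2.569 servings → $3.23.
banana + tempeh with both tight: 3.123 servings and 1.605 servings → $2.79.
banana + orange with both tight: 3.941 servings and 3.588 servings → $3.48.
tempeh + orange with both targets exact would need a negative amount; discard.
So the least-cost plan costs $2.74.

$2.74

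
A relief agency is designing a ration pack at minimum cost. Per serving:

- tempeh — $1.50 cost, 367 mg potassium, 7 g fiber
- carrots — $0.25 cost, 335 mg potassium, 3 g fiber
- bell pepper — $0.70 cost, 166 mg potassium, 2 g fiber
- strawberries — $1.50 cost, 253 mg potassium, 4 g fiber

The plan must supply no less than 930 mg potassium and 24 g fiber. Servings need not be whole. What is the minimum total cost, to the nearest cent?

$2.00

A basic optimal solution has at most two foods positive. Try each food alone and each pair with both targets met exactly.
tempeh only: max(930/367, 24/7) = 3.429 servings → $5.14.
carrots only: max(930/335, 24/3) = 8 servings → $2.00.
bell pepper only: max(930/166, 24/2) = 12 servings → $8.40.
strawberries only: max(930/253, 24/4) = 6 servings → $9.00.
tempeh + carrots with both targets exact would need a negative amount; discard.
tempeh + bell pepper with both targets exact would need a negative amount; discard.
tempeh + strawberries with both targets exact would need a negative amount; discard.
carrots + bell pepper with both targets exact would need a negative amount; discard.
carrots + strawberries with both targets exact would need a negative amount; discard.
bell pepper + strawberries: the both-tight solution has a negative serving — not a feasible corner.
The minimum over all feasible corners is $2.00.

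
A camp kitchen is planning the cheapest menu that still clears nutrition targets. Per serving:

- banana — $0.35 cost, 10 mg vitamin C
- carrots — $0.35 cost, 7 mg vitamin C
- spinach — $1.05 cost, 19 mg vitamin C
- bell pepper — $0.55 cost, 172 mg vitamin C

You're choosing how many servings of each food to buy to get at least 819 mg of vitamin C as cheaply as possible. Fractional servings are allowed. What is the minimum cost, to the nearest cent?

Cost per mg of vitamin C: bell pepper $0.0032, banana $0.0350, carrots $0.0500, spinach $0.0553.
With no serving limits, use only bell pepper: 819 mg / 172 mg = 4.762 servings × $0.55 = $2.62.

$2.62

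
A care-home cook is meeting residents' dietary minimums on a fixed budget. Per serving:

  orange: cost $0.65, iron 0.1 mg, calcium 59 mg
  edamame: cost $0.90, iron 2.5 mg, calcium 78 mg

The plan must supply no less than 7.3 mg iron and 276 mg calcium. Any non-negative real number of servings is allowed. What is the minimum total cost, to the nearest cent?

With two linear requirements the optimum uses one or two foods; enumerate the corners.
orange only: max(7.3/0.1, 276/59) = 73 servings → $47.45.
edamame only: max(7.3/2.5, 276/78) = 3.538 servings → $3.18.
orange + edamame with both tight: 0.8633 servings and 2.885 servings → $3.16.
The minimum over all feasible corners is $3.16.

$3.16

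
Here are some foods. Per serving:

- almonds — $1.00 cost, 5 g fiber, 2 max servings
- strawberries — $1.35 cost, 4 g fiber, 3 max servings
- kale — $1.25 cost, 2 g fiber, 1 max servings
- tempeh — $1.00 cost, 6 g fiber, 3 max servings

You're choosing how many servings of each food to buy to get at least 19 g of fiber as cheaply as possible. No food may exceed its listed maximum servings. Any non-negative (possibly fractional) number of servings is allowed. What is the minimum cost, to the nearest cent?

$3.20

Cost per g of fiber: tempeh $0.1667, almonds $0.2000, strawberries $0.3375, kale $0.6250.
Take 3 servings of tempeh: +18.0 g fiber for $3.00 (total $3.00, still need 1.0 g).
Take 0.2 servings of almonds: +1.0 g fiber for $0.20 (total $3.20, still need 0.0 g).
Greedy by cheapest-per-g is optimal for a single linear constraint, so the minimum cost is $3.20.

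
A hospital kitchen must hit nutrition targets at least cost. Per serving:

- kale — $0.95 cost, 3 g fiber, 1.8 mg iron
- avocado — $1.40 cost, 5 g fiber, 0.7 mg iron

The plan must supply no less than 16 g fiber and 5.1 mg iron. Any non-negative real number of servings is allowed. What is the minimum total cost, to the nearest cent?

kale only: max(16/3, 5.1/1.8) = 5.333 servings → $5.07.
avocado only: max(16/5, 5.1/0.7) = 7.286 servings → $10.20.
kale + avocado with both tight: 2.072 servings and 1.957 servings → $4.71.
The minimum over all feasible corners is $4.71.

$4.71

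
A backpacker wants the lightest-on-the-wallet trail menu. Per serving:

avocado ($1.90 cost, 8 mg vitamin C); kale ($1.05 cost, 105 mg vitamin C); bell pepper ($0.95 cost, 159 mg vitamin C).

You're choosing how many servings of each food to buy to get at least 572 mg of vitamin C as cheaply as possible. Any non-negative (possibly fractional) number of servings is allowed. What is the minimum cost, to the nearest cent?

Cost per mg of vitamin C: bell pepper $0.0060, kale $0.0100, avocado $0.2375.
With no serving limits, use only bell pepper: 572 mg / 159 mg = 3.597 servings × $0.95 = $3.42.

$3.42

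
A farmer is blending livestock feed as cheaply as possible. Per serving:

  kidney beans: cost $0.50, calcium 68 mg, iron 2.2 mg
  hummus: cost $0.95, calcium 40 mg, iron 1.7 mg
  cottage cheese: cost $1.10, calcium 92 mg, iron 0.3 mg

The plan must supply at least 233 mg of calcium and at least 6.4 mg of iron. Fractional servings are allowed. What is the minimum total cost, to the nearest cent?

kidney beans only: max(233/68, 6.4/2.2) = 3.426 servings → $1.71.
hummus only: max(233/40, 6.4/1.7) = 5.825 servings → $5.53.
cottage cheese only: max(233/92, 6.4/0.3) = 21.33 servings → $23.47.
kidney beans + hummus: the both-tight solution has a negative serving — not a feasible corner.
kidney beans + cottage cheese with both tight: 2.851 servings and 0.4253 servings → $1.89.
hummus + cottage cheese with both tight: 3.593 servings and 0.9702 servings → $4.48.
The minimum over all feasible corners is $1.71.

$1.71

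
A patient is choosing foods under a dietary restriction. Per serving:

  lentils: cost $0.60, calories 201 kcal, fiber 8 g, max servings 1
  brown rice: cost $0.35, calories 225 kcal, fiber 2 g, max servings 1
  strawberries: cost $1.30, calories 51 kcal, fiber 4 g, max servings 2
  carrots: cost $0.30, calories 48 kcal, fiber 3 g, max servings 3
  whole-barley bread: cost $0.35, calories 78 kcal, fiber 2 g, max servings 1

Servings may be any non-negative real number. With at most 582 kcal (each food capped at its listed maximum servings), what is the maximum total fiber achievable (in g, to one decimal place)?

Fiber per kcal: strawberries 0.07843, carrots 0.0625, lentils 0.0398, whole-barley bread 0.02564, brown rice 0.008889.
Take 2 servings of strawberries: uses 102 kcal, +8.0 g fiber (running total 8.0 g).
Take 3 servings of carrots: uses 144 kcal, +9.0 g fiber (running total 17.0 g).
Take 1 serving of lentils: uses 201 kcal, +8.0 g fiber (running total 25.0 g).
Take 1 serving of whole-barley bread: uses 78 kcal, +2.0 g fiber (running total 27.0 g).
Take 0.2533 servings of brown rice: uses 57 kcal, +0.5 g fiber (running total 27.5 g).
Filling greedily by fiber-per-kcal is optimal for one linear limit, giving 27.5 g.

27.5 g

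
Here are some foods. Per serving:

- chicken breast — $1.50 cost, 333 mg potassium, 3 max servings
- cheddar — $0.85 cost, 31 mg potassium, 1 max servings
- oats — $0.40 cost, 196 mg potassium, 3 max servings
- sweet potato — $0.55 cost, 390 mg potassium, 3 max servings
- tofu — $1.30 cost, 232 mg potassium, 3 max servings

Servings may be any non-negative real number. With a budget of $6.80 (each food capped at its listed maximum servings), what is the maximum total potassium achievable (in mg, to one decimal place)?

2634.9 mg

Potassium per dollar: sweet potato 709.1, oats 490, chicken breast 222, tofu 178.5, cheddar 36.47.
Take 3 servings of sweet potato: spends $1.65, +1170.0 mg potassium (running total 1170.0 mg).
Take 3 servings of oats: spends $1.20, +588.0 mg potassium (running total 1758.0 mg).
Take 2.633 servings of chicken breast: spends $3.95, +876.9 mg potassium (running total 2634.9 mg).
Filling greedily by potassium-per-dollar is optimal for one linear limit, giving 2634.9 mg.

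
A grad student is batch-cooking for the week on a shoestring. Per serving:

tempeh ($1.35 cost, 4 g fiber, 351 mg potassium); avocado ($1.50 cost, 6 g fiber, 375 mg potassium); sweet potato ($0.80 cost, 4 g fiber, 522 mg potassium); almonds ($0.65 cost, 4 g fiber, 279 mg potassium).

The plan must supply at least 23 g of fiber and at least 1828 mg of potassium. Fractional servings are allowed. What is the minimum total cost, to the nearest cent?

$3.88

tempeh only: max(23/4, 1828/351) = 5.75 servings → $7.76.
avocado only: max(23/6, 1828/375) = 4.875 servings → $7.31.
sweet potato only: max(23/4, 1828/522) = 5.75 servings → $4.60.
almonds only: max(23/4, 1828/279) = 6.552 servings → $4.26.
tempeh + avocado with both tight: 3.866 servings and 1.256 servings → $7.10.
tempeh + sweet potato: intersection lies outside the first quadrant.
tempeh + almonds with both tight: 3.108 servings and 2.642 servings → $5.91.
avocado + sweet potato with both tight: 2.876 servings and 1.436 servings → $5.46.
avocado + almonds: the both-tight solution has a negative serving — not a feasible corner.
sweet potato + almonds with both tight: 0.9208 servings and 4.829 servings → $3.88.
Cheapest feasible corner: $3.88.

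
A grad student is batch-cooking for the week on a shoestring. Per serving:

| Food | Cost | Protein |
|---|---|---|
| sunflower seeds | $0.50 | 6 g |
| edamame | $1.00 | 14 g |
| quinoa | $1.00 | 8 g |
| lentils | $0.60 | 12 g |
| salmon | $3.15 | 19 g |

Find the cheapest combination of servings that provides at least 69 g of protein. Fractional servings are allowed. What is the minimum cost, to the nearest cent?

Cost per g of protein: lentils $0.0500, edamame $0.0714, sunflower seeds $0.0833, quinoa $0.1250, salmon $0.1658.
With no serving limits, use only lentils: 69 g / 12 g = 5.75 servings × $0.60 = $3.45.

$3.45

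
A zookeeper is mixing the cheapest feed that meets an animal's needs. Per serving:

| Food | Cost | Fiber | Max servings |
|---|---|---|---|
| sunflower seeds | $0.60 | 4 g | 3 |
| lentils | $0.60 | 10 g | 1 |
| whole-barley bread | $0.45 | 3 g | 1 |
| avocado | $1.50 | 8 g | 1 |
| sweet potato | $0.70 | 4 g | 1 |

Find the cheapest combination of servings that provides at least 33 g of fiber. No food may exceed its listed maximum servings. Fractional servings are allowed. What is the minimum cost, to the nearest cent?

Cost per g of fiber: lentils $0.0600, sunflower seeds $0.1500, whole-barley bread $0.1500, sweet potato $0.1750, avocado $0.1875.
Take 1 serving of lentils: +10.0 g fiber for $0.60 (total $0.60, still need 23.0 g).
Take 3 servings of sunflower seeds: +12.0 g fiber for $1.80 (total $2.40, still need 11.0 g).
Take 1 serving of whole-barley bread: +3.0 g fiber for $0.45 (total $2.85, still need 8.0 g).
Take 1 serving of sweet potato: +4.0 g fiber for $0.70 (total $3.55, still need 4.0 g).
Take 0.5 servings of avocado: +4.0 g fiber for $0.75 (total $4.30, still need 0.0 g).
Filling from the cheapest source first is optimal under one linear minimum: $4.30.

$4.30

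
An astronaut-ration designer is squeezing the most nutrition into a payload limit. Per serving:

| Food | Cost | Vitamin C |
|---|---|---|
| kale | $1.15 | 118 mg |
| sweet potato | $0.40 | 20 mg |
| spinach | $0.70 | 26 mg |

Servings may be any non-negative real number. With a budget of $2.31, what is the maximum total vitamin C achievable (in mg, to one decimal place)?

Vitamin C per dollar: kale 102.6, sweet potato 50, spinach 37.14.
With no serving limits, spend the whole cost allowance on kale: $2.31 / $1.15 × 118 mg = 237.0 mg.

237.0 mg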